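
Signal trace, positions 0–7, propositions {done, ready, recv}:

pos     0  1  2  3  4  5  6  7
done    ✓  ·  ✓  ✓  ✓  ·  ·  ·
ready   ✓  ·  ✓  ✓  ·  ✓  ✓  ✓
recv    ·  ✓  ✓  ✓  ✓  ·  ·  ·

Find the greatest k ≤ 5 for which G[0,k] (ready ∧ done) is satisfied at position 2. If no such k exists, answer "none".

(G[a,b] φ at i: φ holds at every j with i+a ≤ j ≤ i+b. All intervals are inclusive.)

1

(ready ∧ done) must hold from j=2 onward; find where it first fails.
  j=2: holds
  j=3: holds
  j=4: fails
Holds on [2,3], so largest k = 1.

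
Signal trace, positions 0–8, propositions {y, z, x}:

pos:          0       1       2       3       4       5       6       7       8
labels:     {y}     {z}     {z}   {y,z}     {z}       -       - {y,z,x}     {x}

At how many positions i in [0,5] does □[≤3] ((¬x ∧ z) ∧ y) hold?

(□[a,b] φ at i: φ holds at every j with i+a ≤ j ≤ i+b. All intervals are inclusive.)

Evaluate at each i in [0,5]:
  i=0: ✗ (fails at j=0)
  i=1: ✗ (fails at j=1)
  i=2: ✗ (fails at j=2)
  i=3: ✗ (fails at j=4)
  i=4: ✗ (fails at j=4)
  i=5: ✗ (fails at j=5)
Positions where it holds: {} → 0.

0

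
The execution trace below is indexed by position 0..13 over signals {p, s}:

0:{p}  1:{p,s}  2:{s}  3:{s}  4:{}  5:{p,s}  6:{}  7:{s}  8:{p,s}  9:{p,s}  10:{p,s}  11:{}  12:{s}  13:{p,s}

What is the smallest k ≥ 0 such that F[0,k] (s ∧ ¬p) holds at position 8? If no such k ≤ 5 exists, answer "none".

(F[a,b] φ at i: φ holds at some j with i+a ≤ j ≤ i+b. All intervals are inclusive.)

Scan j = 8,9,… for (s ∧ ¬p):
  j=8: fails
  j=9: fails
  j=10: fails
  j=11: fails
  j=12: holds
First hit at j=12, so smallest k = 12-8 = 4.

4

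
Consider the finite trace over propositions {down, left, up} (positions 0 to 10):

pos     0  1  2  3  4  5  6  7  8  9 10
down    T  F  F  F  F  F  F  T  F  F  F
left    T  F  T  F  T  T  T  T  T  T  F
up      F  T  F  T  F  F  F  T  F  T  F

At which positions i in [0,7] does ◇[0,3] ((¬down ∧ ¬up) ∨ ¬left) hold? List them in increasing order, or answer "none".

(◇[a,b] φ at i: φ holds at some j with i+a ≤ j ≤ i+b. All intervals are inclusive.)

0, 1, 2, 3, 4, 5, 6, 7

Evaluate at each i in [0,7]:
  i=0: ✓ (witness j=1)
  i=1: ✓ (witness j=1)
  i=2: ✓ (witness j=2)
  i=3: ✓ (witness j=3)
  i=4: ✓ (witness j=4)
  i=5: ✓ (witness j=5)
  i=6: ✓ (witness j=6)
  i=7: ✓ (witness j=8)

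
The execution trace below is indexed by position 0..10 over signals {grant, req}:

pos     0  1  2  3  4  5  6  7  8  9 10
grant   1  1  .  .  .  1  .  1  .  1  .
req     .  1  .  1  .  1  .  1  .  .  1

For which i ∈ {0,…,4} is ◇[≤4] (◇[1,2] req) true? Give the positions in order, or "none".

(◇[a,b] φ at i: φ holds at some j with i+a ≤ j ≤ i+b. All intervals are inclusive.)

0, 1, 2, 3, 4

Evaluate at each i in [0,4]:
  i=0: ✓ (witness j=0)
  i=1: ✓ (witness j=1)
  i=2: ✓ (witness j=2)
  i=3: ✓ (witness j=3)
  i=4: ✓ (witness j=4)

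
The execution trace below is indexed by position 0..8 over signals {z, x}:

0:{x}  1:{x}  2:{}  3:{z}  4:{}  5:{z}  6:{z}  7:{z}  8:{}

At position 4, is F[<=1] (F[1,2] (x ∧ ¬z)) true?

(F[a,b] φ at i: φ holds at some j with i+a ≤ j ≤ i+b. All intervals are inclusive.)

Check F[1,2] (x ∧ ¬z) at each j in [4,5]:
  j=4: fails (none in [5,6])
  j=5: fails (none in [6,7])
No position in the window satisfies it → formula fails.

False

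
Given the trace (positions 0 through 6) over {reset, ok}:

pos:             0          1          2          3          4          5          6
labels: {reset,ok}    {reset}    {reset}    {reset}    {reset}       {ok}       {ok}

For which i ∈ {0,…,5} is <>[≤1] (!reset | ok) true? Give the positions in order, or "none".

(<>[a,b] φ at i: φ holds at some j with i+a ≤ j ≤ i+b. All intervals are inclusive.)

Evaluate at each i in [0,5]:
  i=0: ✓ (witness j=0)
  i=1: ✗ (none in [1,2])
  i=2: ✗ (none in [2,3])
  i=3: ✗ (none in [3,4])
  i=4: ✓ (witness j=5)
  i=5: ✓ (witness j=5)

0, 4, 5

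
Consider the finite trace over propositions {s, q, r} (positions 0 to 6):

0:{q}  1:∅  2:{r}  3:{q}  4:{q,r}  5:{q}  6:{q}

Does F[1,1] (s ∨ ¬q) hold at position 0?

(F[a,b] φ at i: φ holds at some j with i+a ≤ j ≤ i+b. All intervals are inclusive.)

Holds

Check (s ∨ ¬q) at each j in [1,1]:
  j=1: true
Found at j=1 → formula holds.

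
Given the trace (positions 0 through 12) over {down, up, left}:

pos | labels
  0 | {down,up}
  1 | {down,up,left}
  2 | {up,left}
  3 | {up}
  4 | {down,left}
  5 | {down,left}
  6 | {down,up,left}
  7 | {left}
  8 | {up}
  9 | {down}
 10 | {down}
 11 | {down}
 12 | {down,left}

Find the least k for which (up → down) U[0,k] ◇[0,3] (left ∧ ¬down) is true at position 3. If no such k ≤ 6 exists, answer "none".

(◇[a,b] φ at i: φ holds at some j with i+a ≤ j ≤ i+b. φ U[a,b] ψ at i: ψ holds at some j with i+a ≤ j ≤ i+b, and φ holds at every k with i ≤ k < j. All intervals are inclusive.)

none

Need earliest j ≥ 3 with ◇[0,3] (left ∧ ¬down), and (up → down) at every k in [3,j-1].
  j=3: rhs fails.
  j=4: rhs holds but lhs fails at k=3.
  j=5: rhs holds but lhs fails at k=3.
  j=6: rhs holds but lhs fails at k=3.
  j=7: rhs holds but lhs fails at k=3.
  j=8: rhs fails.
  j=9: rhs fails.
No witness within the range → none.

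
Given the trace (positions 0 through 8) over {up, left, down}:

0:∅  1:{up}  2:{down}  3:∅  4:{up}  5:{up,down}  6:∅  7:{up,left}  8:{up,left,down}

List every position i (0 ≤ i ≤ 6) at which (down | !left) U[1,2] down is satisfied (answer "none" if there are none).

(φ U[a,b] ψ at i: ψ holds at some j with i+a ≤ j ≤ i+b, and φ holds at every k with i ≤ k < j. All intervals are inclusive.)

0, 1, 3, 4

Evaluate at each i in [0,6]:
  i=0: ✓ (rhs at j=2; lhs holds on [0,1])
  i=1: ✓ (rhs at j=2; lhs holds on [1,1])
  i=2: ✗ (no rhs in [3,4])
  i=3: ✓ (rhs at j=5; lhs holds on [3,4])
  i=4: ✓ (rhs at j=5; lhs holds on [4,4])
  i=5: ✗ (no rhs in [6,7])
  i=6: ✗ (lhs fails at k=7 before rhs at j=8)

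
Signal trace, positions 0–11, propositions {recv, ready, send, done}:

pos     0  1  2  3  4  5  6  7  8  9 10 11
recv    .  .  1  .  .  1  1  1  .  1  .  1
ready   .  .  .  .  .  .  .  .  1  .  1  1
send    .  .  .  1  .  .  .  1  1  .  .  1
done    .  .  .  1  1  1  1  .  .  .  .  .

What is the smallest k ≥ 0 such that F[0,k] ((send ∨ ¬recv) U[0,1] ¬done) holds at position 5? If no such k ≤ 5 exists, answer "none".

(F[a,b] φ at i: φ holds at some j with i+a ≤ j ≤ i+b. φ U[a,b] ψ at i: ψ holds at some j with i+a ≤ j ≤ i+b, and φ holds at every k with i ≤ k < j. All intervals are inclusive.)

Scan j = 5,6,… for ((send ∨ ¬recv) U[0,1] ¬done):
  j=5: fails
  j=6: fails
  j=7: holds
First hit at j=7, so smallest k = 7-5 = 2.

2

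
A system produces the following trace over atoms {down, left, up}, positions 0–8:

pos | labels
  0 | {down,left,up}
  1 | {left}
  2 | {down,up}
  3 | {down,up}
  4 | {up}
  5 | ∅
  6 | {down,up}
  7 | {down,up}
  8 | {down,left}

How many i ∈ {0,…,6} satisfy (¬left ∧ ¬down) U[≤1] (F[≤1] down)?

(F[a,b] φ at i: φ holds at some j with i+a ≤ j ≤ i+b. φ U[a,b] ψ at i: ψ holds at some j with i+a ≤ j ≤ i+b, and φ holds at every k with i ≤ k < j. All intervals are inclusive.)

Evaluate at each i in [0,6]:
  i=0: ✓ (rhs at j=0)
  i=1: ✓ (rhs at j=1)
  i=2: ✓ (rhs at j=2)
  i=3: ✓ (rhs at j=3)
  i=4: ✓ (rhs at j=5; lhs holds on [4,4])
  i=5: ✓ (rhs at j=5)
  i=6: ✓ (rhs at j=6)
Positions where it holds: {0, 1, 2, 3, 4, 5, 6} → 7.

7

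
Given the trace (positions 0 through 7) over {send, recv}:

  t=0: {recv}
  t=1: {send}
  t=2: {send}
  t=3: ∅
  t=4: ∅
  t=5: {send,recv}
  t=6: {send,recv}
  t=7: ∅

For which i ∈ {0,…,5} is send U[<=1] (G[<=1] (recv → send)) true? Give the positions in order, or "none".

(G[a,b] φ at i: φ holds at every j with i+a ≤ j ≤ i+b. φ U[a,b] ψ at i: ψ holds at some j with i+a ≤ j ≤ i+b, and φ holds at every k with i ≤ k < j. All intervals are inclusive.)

1, 2, 3, 4, 5

Evaluate at each i in [0,5]:
  i=0: ✗ (lhs fails at k=0 before rhs at j=1)
  i=1: ✓ (rhs at j=1)
  i=2: ✓ (rhs at j=2)
  i=3: ✓ (rhs at j=3)
  i=4: ✓ (rhs at j=4)
  i=5: ✓ (rhs at j=5)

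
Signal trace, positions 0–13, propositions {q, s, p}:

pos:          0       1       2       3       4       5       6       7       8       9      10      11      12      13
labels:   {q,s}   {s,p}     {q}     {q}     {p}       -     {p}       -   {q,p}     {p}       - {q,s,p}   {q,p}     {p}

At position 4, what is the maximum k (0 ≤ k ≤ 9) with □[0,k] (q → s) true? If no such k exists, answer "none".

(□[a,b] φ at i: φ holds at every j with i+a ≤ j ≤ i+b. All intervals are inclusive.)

3

(q → s) must hold from j=4 onward; find where it first fails.
  j=4: holds
  j=5: holds
  j=6: holds
  j=7: holds
  j=8: fails
Holds on [4,7], so largest k = 3.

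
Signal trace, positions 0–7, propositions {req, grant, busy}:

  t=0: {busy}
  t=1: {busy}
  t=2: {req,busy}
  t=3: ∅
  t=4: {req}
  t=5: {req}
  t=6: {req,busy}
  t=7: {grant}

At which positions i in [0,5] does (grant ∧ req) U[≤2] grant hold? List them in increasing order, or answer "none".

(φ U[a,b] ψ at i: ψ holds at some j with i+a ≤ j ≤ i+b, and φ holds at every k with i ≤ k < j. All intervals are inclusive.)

none

Evaluate at each i in [0,5]:
  i=0: ✗ (no rhs in [0,2])
  i=1: ✗ (no rhs in [1,3])
  i=2: ✗ (no rhs in [2,4])
  i=3: ✗ (no rhs in [3,5])
  i=4: ✗ (no rhs in [4,6])
  i=5: ✗ (lhs fails at k=5 before rhs at j=7)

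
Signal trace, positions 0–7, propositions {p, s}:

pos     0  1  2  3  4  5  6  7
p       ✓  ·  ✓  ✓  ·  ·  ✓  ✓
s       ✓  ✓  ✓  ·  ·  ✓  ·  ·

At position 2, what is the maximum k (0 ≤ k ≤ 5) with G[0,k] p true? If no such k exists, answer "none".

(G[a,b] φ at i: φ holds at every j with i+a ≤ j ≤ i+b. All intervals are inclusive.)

1

p must hold from j=2 onward; find where it first fails.
  j=2: holds
  j=3: holds
  j=4: fails
Holds on [2,3], so largest k = 1.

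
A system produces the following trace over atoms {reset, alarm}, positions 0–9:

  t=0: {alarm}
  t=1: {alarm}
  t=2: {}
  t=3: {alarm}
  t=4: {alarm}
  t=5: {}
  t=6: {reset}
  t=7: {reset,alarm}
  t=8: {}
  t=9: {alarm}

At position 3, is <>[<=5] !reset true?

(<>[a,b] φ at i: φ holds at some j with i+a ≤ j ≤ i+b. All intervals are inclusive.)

Check !reset at each j in [3,8]:
  j=3: true
  j=4: true
  j=5: true
  j=6: false
  j=7: false
  j=8: true
Found at j=3 → formula holds.

Yes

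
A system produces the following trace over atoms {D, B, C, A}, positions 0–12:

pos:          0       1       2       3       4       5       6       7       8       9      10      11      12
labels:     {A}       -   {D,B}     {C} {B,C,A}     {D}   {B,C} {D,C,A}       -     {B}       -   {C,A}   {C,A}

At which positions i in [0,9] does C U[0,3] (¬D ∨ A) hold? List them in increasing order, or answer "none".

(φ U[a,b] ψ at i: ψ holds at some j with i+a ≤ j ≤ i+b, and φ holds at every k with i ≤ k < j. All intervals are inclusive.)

0, 1, 3, 4, 6, 7, 8, 9

Evaluate at each i in [0,9]:
  i=0: ✓ (rhs at j=0)
  i=1: ✓ (rhs at j=1)
  i=2: ✗ (lhs fails at k=2 before rhs at j=3)
  i=3: ✓ (rhs at j=3)
  i=4: ✓ (rhs at j=4)
  i=5: ✗ (lhs fails at k=5 before rhs at j=6)
  i=6: ✓ (rhs at j=6)
  i=7: ✓ (rhs at j=7)
  i=8: ✓ (rhs at j=8)
  i=9: ✓ (rhs at j=9)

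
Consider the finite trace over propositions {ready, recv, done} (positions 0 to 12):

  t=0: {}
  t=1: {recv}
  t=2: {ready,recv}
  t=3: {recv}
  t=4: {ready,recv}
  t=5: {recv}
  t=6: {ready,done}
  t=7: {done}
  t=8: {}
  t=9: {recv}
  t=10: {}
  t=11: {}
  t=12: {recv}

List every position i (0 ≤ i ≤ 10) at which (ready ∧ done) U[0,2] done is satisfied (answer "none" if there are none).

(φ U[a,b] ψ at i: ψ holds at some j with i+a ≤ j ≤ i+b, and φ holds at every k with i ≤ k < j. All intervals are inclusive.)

6, 7

Evaluate at each i in [0,10]:
  i=0: ✗ (no rhs in [0,2])
  i=1: ✗ (no rhs in [1,3])
  i=2: ✗ (no rhs in [2,4])
  i=3: ✗ (no rhs in [3,5])
  i=4: ✗ (lhs fails at k=4 before rhs at j=6)
  i=5: ✗ (lhs fails at k=5 before rhs at j=6)
  i=6: ✓ (rhs at j=6)
  i=7: ✓ (rhs at j=7)
  i=8: ✗ (no rhs in [8,10])
  i=9: ✗ (no rhs in [9,11])
  i=10: ✗ (no rhs in [10,12])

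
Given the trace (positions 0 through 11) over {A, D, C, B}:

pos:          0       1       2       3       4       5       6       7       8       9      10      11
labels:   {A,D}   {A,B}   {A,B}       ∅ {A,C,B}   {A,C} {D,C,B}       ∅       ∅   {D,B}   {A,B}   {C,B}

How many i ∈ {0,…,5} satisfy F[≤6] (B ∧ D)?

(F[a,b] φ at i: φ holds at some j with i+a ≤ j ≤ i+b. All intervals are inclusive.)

Evaluate at each i in [0,5]:
  i=0: ✓ (witness j=6)
  i=1: ✓ (witness j=6)
  i=2: ✓ (witness j=6)
  i=3: ✓ (witness j=6)
  i=4: ✓ (witness j=6)
  i=5: ✓ (witness j=6)
Positions where it holds: {0, 1, 2, 3, 4, 5} → 6.

6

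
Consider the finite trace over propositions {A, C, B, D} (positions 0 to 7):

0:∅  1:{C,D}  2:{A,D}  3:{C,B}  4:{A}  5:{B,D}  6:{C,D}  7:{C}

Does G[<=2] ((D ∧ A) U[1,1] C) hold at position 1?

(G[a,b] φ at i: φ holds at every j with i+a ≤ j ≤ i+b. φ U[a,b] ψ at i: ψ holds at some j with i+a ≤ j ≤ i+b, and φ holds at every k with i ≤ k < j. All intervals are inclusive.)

Check ((D ∧ A) U[1,1] C) at every j in [1,3]:
  j=1: fails
  j=2: holds
  j=3: fails
Fails at j=1 → formula fails.

Does not hold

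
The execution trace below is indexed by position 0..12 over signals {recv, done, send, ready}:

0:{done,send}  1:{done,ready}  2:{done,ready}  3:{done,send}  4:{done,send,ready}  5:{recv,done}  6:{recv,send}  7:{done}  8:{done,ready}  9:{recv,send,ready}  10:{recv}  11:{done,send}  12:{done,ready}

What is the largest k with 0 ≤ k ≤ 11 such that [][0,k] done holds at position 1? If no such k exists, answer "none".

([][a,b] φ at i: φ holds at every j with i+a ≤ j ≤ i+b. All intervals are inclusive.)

4

done must hold from j=1 onward; find where it first fails.
  j=1: holds
  j=2: holds
  j=3: holds
  j=4: holds
  j=5: holds
  j=6: fails
Holds on [1,5], so largest k = 4.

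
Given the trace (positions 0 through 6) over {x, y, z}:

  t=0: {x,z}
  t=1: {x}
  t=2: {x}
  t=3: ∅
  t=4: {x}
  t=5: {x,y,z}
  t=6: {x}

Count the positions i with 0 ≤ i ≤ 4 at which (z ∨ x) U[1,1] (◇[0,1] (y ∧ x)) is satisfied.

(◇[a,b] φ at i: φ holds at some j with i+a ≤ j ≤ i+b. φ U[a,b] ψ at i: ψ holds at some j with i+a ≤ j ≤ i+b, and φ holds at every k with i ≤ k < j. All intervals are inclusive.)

Evaluate at each i in [0,4]:
  i=0: ✗ (no rhs in [1,1])
  i=1: ✗ (no rhs in [2,2])
  i=2: ✗ (no rhs in [3,3])
  i=3: ✗ (lhs fails at k=3 before rhs at j=4)
  i=4: ✓ (rhs at j=5; lhs holds on [4,4])
Positions where it holds: {4} → 1.

1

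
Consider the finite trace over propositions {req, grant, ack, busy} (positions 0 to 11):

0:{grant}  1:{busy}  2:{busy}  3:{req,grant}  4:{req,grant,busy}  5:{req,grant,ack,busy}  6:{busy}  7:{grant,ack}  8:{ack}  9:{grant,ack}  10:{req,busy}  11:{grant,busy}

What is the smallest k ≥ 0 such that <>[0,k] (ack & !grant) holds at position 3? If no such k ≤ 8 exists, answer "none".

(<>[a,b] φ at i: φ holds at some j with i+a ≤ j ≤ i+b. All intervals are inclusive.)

5

Scan j = 3,4,… for (ack & !grant):
  j=3: fails
  j=4: fails
  j=5: fails
  j=6: fails
  j=7: fails
  j=8: holds
First hit at j=8, so smallest k = 8-3 = 5.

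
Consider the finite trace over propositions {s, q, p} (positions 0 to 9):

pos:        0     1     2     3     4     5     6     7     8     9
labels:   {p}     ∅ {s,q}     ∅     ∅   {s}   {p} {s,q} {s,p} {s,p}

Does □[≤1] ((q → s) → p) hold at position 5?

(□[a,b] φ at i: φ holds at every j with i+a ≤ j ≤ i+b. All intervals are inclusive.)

Check ((q → s) → p) at every j in [5,6]:
  j=5: antecedent true; consequent false → ✗
  j=6: antecedent true; consequent true → ✓
Fails at j=5 → formula fails.

Does not hold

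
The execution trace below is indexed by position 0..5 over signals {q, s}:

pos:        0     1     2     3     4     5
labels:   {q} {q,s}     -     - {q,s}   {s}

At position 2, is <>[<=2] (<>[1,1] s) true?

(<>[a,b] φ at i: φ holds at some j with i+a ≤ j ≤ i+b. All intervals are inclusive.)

Check <>[1,1] s at each j in [2,4]:
  j=2: fails (none in [3,3])
  j=3: holds (witness at 4)
  j=4: holds (witness at 5)
Found at j=3 → formula holds.

Yes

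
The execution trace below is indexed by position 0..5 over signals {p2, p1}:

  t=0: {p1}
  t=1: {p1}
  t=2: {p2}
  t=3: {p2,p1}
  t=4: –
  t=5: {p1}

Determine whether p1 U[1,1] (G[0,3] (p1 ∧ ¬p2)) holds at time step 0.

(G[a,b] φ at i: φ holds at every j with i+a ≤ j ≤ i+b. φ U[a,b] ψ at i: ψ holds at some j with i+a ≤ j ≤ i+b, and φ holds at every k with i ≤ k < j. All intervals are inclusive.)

Does not hold

Need some j in [1,1] with G[0,3] (p1 ∧ ¬p2), and p1 at every k in [0,j-1].
  j=1: G[0,3] (p1 ∧ ¬p2) — fails at 2.
No j in the window works → until fails.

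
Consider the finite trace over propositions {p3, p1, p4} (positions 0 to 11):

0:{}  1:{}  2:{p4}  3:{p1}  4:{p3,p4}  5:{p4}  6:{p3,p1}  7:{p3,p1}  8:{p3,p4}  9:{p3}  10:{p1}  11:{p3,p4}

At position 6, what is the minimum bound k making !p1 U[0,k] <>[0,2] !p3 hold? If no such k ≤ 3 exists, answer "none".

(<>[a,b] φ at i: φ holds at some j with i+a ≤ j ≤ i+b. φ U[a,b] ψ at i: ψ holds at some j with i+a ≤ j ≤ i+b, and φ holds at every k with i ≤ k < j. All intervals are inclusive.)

Need earliest j ≥ 6 with <>[0,2] !p3, and !p1 at every k in [6,j-1].
  j=6: rhs fails.
  j=7: rhs fails.
  j=8: rhs holds but lhs fails at k=6.
  j=9: rhs holds but lhs fails at k=6.
No witness within the range → none.

none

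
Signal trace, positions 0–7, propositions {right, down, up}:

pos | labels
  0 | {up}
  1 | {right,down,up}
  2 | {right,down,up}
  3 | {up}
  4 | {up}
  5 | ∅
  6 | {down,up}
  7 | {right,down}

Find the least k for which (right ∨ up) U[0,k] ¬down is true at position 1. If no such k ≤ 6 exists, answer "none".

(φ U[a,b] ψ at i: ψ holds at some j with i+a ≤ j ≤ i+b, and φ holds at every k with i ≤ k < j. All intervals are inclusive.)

2

Need earliest j ≥ 1 with ¬down, and (right ∨ up) at every k in [1,j-1].
  j=1: rhs fails.
  j=2: rhs fails.
  j=3: rhs holds; lhs holds on [1,2]. k = 2.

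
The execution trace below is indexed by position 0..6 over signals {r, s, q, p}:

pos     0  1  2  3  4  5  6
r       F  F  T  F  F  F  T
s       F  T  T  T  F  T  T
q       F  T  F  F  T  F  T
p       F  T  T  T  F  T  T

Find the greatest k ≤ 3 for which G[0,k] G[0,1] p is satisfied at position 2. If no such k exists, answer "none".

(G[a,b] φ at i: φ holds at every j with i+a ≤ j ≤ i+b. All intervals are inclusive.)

G[0,1] p must hold from j=2 onward; find where it first fails.
  j=2: holds
  j=3: fails
Holds on [2,2], so largest k = 0.

0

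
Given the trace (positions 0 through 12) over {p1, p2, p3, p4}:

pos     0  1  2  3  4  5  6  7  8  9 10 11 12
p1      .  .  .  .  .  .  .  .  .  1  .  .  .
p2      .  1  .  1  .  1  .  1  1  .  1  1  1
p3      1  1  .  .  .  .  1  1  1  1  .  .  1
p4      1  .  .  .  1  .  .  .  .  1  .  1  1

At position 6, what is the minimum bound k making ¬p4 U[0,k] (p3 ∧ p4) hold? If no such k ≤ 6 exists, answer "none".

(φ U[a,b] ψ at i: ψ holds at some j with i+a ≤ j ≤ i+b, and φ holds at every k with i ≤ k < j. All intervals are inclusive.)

3

Need earliest j ≥ 6 with (p3 ∧ p4), and ¬p4 at every k in [6,j-1].
  j=6: rhs fails.
  j=7: rhs fails.
  j=8: rhs fails.
  j=9: rhs holds; lhs holds on [6,8]. k = 3.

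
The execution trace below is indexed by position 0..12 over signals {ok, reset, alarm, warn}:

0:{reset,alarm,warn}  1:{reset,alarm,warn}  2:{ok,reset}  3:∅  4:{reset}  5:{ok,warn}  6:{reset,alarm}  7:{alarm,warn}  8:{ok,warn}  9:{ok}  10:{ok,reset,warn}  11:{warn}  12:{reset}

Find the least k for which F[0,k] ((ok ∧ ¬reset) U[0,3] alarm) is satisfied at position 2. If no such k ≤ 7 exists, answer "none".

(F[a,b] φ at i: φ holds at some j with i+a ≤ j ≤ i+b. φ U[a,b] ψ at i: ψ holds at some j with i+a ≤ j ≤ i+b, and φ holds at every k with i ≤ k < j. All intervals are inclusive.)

Scan j = 2,3,… for ((ok ∧ ¬reset) U[0,3] alarm):
  j=2: fails
  j=3: fails
  j=4: fails
  j=5: holds
First hit at j=5, so smallest k = 5-2 = 3.

3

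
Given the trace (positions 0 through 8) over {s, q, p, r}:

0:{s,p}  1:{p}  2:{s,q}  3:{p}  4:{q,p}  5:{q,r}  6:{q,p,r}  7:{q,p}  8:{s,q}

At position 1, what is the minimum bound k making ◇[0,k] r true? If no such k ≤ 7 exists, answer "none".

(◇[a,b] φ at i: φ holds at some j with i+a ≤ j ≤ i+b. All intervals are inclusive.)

Scan j = 1,2,… for r:
  j=1: fails
  j=2: fails
  j=3: fails
  j=4: fails
  j=5: holds
First hit at j=5, so smallest k = 5-1 = 4.

4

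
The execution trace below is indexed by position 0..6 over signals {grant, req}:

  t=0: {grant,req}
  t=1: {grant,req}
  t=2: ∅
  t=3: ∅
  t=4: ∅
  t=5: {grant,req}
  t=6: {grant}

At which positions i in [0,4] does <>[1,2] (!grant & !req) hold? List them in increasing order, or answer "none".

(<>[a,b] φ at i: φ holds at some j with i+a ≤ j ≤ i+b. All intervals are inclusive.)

0, 1, 2, 3

Evaluate at each i in [0,4]:
  i=0: ✓ (witness j=2)
  i=1: ✓ (witness j=2)
  i=2: ✓ (witness j=3)
  i=3: ✓ (witness j=4)
  i=4: ✗ (none in [5,6])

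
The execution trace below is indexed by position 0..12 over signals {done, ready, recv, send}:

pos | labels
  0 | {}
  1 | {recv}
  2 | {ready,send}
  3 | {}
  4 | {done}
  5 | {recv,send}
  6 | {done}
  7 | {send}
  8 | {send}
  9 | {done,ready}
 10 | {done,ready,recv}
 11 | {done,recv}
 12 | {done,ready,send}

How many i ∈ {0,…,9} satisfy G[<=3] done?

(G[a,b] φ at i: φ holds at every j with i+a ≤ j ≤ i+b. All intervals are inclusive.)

Evaluate at each i in [0,9]:
  i=0: ✗ (fails at j=0)
  i=1: ✗ (fails at j=1)
  i=2: ✗ (fails at j=2)
  i=3: ✗ (fails at j=3)
  i=4: ✗ (fails at j=5)
  i=5: ✗ (fails at j=5)
  i=6: ✗ (fails at j=7)
  i=7: ✗ (fails at j=7)
  i=8: ✗ (fails at j=8)
  i=9: ✓ (all of [9,12])
Positions where it holds: {9} → 1.

1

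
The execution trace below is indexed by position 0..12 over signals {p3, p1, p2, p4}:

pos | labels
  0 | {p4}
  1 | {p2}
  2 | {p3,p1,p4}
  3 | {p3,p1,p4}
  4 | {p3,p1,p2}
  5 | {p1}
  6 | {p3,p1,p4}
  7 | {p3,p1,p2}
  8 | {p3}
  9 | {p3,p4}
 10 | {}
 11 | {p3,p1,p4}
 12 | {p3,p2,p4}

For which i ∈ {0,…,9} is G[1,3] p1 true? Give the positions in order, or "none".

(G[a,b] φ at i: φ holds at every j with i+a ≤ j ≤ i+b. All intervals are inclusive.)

1, 2, 3, 4

Evaluate at each i in [0,9]:
  i=0: ✗ (fails at j=1)
  i=1: ✓ (all of [2,4])
  i=2: ✓ (all of [3,5])
  i=3: ✓ (all of [4,6])
  i=4: ✓ (all of [5,7])
  i=5: ✗ (fails at j=8)
  i=6: ✗ (fails at j=8)
  i=7: ✗ (fails at j=8)
  i=8: ✗ (fails at j=9)
  i=9: ✗ (fails at j=10)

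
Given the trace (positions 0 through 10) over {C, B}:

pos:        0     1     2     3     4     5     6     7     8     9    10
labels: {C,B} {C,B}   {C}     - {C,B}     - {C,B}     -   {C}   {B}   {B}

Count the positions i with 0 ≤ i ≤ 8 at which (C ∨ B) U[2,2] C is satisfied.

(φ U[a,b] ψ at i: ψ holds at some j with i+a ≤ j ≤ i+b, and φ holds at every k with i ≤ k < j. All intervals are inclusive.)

Evaluate at each i in [0,8]:
  i=0: ✓ (rhs at j=2; lhs holds on [0,1])
  i=1: ✗ (no rhs in [3,3])
  i=2: ✗ (lhs fails at k=3 before rhs at j=4)
  i=3: ✗ (no rhs in [5,5])
  i=4: ✗ (lhs fails at k=5 before rhs at j=6)
  i=5: ✗ (no rhs in [7,7])
  i=6: ✗ (lhs fails at k=7 before rhs at j=8)
  i=7: ✗ (no rhs in [9,9])
  i=8: ✗ (no rhs in [10,10])
Positions where it holds: {0} → 1.

1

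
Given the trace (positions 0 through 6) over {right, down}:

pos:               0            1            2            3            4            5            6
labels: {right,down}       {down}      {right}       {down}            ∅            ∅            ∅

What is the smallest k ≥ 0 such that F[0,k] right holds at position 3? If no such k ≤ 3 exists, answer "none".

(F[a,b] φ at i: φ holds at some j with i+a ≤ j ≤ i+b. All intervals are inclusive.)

Scan j = 3,4,… for right:
  j=3: fails
  j=4: fails
  j=5: fails
  j=6: fails
No j in [3,6] satisfies it → none.

none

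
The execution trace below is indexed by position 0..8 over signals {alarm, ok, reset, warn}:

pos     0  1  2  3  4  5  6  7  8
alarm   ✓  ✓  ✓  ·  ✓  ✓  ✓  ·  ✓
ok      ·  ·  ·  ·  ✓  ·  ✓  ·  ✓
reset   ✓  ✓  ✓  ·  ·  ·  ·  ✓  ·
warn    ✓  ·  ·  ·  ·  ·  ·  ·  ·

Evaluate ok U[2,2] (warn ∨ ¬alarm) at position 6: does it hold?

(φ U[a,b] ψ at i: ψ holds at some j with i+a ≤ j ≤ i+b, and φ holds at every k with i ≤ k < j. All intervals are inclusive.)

Does not hold

Need some j in [8,8] with (warn ∨ ¬alarm), and ok at every k in [6,j-1].
  j=8: (warn ∨ ¬alarm) false.
No j in the window works → until fails.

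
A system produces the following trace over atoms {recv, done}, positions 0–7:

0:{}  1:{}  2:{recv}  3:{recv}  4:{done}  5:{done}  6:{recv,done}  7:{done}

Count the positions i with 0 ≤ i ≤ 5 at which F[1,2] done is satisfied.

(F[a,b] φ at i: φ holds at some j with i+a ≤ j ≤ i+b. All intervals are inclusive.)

4

Evaluate at each i in [0,5]:
  i=0: ✗ (none in [1,2])
  i=1: ✗ (none in [2,3])
  i=2: ✓ (witness j=4)
  i=3: ✓ (witness j=4)
  i=4: ✓ (witness j=5)
  i=5: ✓ (witness j=6)
Positions where it holds: {2, 3, 4, 5} → 4.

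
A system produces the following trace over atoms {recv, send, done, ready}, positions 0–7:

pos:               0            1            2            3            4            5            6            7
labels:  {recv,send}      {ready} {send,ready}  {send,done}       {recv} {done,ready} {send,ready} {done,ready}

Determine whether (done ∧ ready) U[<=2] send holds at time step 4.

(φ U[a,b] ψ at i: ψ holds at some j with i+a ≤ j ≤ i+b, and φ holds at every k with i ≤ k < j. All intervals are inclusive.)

False

Need some j in [4,6] with send, and (done ∧ ready) at every k in [4,j-1].
  j=4: send false.
  j=5: send false.
  j=6: send holds, but (done ∧ ready) fails at k=4 → not this j.
No j in the window works → until fails.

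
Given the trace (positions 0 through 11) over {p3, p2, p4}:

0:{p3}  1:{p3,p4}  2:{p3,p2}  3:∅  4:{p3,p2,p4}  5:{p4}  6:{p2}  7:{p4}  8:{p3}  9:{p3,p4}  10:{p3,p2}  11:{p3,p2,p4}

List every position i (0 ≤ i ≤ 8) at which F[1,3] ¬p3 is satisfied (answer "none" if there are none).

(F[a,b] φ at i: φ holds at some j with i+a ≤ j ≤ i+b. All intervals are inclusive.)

Evaluate at each i in [0,8]:
  i=0: ✓ (witness j=3)
  i=1: ✓ (witness j=3)
  i=2: ✓ (witness j=3)
  i=3: ✓ (witness j=5)
  i=4: ✓ (witness j=5)
  i=5: ✓ (witness j=6)
  i=6: ✓ (witness j=7)
  i=7: ✗ (none in [8,10])
  i=8: ✗ (none in [9,11])

0, 1, 2, 3, 4, 5, 6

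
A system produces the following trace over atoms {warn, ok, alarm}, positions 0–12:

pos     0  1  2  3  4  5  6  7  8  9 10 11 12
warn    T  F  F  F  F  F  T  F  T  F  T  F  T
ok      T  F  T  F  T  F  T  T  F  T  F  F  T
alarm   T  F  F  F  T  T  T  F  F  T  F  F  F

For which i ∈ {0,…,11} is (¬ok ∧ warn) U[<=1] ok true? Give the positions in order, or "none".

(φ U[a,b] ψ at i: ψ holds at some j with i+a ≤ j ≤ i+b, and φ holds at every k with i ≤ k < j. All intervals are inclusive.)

0, 2, 4, 6, 7, 8, 9

Evaluate at each i in [0,11]:
  i=0: ✓ (rhs at j=0)
  i=1: ✗ (lhs fails at k=1 before rhs at j=2)
  i=2: ✓ (rhs at j=2)
  i=3: ✗ (lhs fails at k=3 before rhs at j=4)
  i=4: ✓ (rhs at j=4)
  i=5: ✗ (lhs fails at k=5 before rhs at j=6)
  i=6: ✓ (rhs at j=6)
  i=7: ✓ (rhs at j=7)
  i=8: ✓ (rhs at j=9; lhs holds on [8,8])
  i=9: ✓ (rhs at j=9)
  i=10: ✗ (no rhs in [10,11])
  i=11: ✗ (lhs fails at k=11 before rhs at j=12)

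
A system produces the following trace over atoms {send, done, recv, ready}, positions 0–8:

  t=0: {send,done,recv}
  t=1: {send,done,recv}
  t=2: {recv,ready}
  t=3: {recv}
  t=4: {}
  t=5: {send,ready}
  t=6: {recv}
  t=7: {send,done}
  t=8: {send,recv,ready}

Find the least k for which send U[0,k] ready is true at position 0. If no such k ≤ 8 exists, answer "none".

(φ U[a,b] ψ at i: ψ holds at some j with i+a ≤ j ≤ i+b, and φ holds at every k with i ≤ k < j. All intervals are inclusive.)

2

Need earliest j ≥ 0 with ready, and send at every k in [0,j-1].
  j=0: rhs fails.
  j=1: rhs fails.
  j=2: rhs holds; lhs holds on [0,1]. k = 2.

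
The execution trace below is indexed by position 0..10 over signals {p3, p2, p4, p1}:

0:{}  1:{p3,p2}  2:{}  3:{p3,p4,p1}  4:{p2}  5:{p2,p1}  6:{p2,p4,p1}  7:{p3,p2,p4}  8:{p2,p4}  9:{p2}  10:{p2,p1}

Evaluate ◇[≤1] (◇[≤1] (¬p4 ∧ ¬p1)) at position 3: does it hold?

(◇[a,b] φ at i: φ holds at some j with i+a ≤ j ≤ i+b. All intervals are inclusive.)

Yes

Check ◇[≤1] (¬p4 ∧ ¬p1) at each j in [3,4]:
  j=3: holds (witness at 4)
  j=4: holds (witness at 4)
Found at j=3 → formula holds.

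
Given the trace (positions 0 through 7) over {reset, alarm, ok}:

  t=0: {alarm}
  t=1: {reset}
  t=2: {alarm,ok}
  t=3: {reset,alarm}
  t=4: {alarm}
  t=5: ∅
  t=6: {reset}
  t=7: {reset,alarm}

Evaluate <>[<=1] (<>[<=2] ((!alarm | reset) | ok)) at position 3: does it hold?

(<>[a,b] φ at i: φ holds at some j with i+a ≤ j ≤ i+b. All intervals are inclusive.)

True

Check <>[<=2] ((!alarm | reset) | ok) at each j in [3,4]:
  j=3: holds (witness at 3)
  j=4: holds (witness at 5)
Found at j=3 → formula holds.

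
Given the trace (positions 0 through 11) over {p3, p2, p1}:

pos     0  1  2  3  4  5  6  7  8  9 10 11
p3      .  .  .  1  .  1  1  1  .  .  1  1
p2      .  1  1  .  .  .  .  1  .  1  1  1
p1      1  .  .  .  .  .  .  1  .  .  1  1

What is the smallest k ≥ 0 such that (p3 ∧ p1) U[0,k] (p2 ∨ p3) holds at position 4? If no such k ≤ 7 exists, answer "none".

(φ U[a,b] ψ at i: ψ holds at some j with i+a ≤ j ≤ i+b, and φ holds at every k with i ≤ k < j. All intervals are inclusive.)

Need earliest j ≥ 4 with (p2 ∨ p3), and (p3 ∧ p1) at every k in [4,j-1].
  j=4: rhs fails.
  j=5: rhs holds but lhs fails at k=4.
  j=6: rhs holds but lhs fails at k=4.
  j=7: rhs holds but lhs fails at k=4.
  j=8: rhs fails.
  j=9: rhs holds but lhs fails at k=4.
  j=10: rhs holds but lhs fails at k=4.
  j=11: rhs holds but lhs fails at k=4.
No witness within the range → none.

none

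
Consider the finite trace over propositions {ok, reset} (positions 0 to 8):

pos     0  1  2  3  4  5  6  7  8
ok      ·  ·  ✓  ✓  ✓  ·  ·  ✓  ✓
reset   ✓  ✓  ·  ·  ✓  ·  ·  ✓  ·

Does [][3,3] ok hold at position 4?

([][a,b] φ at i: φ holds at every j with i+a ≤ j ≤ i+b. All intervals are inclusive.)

Check ok at every j in [7,7]:
  j=7: true
All positions satisfy it → formula holds.

True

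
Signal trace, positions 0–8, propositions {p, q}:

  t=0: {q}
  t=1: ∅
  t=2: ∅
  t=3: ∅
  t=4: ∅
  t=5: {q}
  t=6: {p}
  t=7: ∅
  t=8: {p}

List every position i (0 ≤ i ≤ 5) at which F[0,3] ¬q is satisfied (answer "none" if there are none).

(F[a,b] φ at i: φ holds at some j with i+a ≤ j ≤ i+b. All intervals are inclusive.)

Evaluate at each i in [0,5]:
  i=0: ✓ (witness j=1)
  i=1: ✓ (witness j=1)
  i=2: ✓ (witness j=2)
  i=3: ✓ (witness j=3)
  i=4: ✓ (witness j=4)
  i=5: ✓ (witness j=6)

0, 1, 2, 3, 4, 5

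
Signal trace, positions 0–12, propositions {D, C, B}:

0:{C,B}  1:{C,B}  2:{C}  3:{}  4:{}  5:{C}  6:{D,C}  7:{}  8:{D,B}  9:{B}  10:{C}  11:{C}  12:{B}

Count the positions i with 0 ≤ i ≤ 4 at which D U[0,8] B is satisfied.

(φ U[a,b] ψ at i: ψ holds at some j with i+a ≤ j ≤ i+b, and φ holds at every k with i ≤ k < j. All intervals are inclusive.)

2

Evaluate at each i in [0,4]:
  i=0: ✓ (rhs at j=0)
  i=1: ✓ (rhs at j=1)
  i=2: ✗ (lhs fails at k=2 before rhs at j=8)
  i=3: ✗ (lhs fails at k=3 before rhs at j=8)
  i=4: ✗ (lhs fails at k=4 before rhs at j=8)
Positions where it holds: {0, 1} → 2.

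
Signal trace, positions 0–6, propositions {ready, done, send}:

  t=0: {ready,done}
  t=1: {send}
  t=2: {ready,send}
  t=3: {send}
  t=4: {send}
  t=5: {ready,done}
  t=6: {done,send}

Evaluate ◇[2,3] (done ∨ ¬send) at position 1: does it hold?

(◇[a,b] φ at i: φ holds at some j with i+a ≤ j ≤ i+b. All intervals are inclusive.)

False

Check (done ∨ ¬send) at each j in [3,4]:
  j=3: false
  j=4: false
No position in the window satisfies it → formula fails.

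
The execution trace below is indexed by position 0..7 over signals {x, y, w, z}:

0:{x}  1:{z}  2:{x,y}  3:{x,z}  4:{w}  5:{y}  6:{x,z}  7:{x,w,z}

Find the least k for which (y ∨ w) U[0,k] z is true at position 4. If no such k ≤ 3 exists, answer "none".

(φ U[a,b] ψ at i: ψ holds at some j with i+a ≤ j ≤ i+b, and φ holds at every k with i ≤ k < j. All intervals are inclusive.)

2

Need earliest j ≥ 4 with z, and (y ∨ w) at every k in [4,j-1].
  j=4: rhs fails.
  j=5: rhs fails.
  j=6: rhs holds; lhs holds on [4,5]. k = 2.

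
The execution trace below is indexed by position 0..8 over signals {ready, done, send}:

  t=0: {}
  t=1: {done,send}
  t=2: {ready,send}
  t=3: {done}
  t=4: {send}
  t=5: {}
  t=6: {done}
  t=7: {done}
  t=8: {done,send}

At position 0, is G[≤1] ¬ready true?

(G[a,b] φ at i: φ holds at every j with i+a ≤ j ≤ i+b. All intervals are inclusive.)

Holds

Check ¬ready at every j in [0,1]:
  j=0: true
  j=1: true
All positions satisfy it → formula holds.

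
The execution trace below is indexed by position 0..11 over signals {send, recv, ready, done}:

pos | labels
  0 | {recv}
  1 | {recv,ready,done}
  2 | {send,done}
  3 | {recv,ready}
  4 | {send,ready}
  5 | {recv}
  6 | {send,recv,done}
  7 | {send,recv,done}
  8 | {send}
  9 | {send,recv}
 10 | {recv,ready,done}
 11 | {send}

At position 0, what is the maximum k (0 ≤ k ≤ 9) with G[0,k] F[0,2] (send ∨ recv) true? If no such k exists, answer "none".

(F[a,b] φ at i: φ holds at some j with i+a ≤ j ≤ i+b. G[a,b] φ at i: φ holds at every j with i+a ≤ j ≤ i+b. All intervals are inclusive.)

9

F[0,2] (send ∨ recv) must hold from j=0 onward; find where it first fails.
  j=0: holds
  j=1: holds
  j=2: holds
  j=3: holds
  j=4: holds
  j=5: holds
  j=6: holds
  j=7: holds
  j=8: holds
  j=9: holds
Holds through j=9; largest k = 9.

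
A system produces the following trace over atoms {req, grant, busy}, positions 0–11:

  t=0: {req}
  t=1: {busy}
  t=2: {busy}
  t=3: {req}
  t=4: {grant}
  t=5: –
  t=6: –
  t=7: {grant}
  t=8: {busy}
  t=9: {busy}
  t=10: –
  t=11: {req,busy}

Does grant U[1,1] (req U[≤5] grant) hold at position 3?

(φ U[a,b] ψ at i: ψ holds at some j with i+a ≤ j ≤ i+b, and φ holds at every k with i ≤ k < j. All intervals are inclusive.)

Does not hold

Need some j in [4,4] with (req U[≤5] grant), and grant at every k in [3,j-1].
  j=4: (req U[≤5] grant) holds, but grant fails at k=3 → not this j.
No j in the window works → until fails.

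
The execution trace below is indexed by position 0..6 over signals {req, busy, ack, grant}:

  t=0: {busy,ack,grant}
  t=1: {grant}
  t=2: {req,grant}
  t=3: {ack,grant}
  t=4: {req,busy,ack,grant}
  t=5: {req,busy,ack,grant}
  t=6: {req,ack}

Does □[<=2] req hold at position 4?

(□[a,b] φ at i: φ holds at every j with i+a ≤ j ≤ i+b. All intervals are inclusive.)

Holds

Check req at every j in [4,6]:
  j=4: true
  j=5: true
  j=6: true
All positions satisfy it → formula holds.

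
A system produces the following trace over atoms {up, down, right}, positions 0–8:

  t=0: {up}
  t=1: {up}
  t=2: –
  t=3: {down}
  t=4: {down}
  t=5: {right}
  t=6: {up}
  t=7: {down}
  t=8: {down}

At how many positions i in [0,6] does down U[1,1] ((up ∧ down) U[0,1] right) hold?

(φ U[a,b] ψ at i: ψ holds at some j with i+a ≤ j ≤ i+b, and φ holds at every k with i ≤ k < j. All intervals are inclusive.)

1

Evaluate at each i in [0,6]:
  i=0: ✗ (no rhs in [1,1])
  i=1: ✗ (no rhs in [2,2])
  i=2: ✗ (no rhs in [3,3])
  i=3: ✗ (no rhs in [4,4])
  i=4: ✓ (rhs at j=5; lhs holds on [4,4])
  i=5: ✗ (no rhs in [6,6])
  i=6: ✗ (no rhs in [7,7])
Positions where it holds: {4} → 1.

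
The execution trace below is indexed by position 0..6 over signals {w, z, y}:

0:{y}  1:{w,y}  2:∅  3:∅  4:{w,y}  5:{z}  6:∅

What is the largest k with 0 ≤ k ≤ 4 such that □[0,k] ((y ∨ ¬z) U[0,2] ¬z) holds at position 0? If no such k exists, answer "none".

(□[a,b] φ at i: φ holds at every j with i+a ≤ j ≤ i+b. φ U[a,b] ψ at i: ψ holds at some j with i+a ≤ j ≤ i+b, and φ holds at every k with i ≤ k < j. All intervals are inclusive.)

((y ∨ ¬z) U[0,2] ¬z) must hold from j=0 onward; find where it first fails.
  j=0: holds
  j=1: holds
  j=2: holds
  j=3: holds
  j=4: holds
Holds through j=4; largest k = 4.

4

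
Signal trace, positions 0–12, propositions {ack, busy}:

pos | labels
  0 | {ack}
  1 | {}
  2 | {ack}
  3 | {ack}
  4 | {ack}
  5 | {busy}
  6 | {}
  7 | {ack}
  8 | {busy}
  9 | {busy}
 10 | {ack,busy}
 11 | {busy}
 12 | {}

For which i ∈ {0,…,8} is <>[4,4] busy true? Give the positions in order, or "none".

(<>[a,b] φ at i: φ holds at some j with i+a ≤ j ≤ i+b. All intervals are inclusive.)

Evaluate at each i in [0,8]:
  i=0: ✗ (none in [4,4])
  i=1: ✓ (witness j=5)
  i=2: ✗ (none in [6,6])
  i=3: ✗ (none in [7,7])
  i=4: ✓ (witness j=8)
  i=5: ✓ (witness j=9)
  i=6: ✓ (witness j=10)
  i=7: ✓ (witness j=11)
  i=8: ✗ (none in [12,12])

1, 4, 5, 6, 7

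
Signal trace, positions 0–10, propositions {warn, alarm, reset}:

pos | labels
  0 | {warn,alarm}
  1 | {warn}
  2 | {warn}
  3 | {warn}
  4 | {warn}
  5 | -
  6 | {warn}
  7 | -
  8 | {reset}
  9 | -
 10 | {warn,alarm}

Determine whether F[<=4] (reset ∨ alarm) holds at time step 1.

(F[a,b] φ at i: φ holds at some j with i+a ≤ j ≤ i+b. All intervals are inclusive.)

Does not hold

Check (reset ∨ alarm) at each j in [1,5]:
  j=1: false
  j=2: false
  j=3: false
  j=4: false
  j=5: false
No position in the window satisfies it → formula fails.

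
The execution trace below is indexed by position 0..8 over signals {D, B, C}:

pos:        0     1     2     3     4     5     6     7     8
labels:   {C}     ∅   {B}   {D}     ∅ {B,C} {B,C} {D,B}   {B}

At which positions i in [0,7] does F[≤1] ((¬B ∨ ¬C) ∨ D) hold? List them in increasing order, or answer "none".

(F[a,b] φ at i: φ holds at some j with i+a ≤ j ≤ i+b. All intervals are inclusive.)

0, 1, 2, 3, 4, 6, 7

Evaluate at each i in [0,7]:
  i=0: ✓ (witness j=0)
  i=1: ✓ (witness j=1)
  i=2: ✓ (witness j=2)
  i=3: ✓ (witness j=3)
  i=4: ✓ (witness j=4)
  i=5: ✗ (none in [5,6])
  i=6: ✓ (witness j=7)
  i=7: ✓ (witness j=7)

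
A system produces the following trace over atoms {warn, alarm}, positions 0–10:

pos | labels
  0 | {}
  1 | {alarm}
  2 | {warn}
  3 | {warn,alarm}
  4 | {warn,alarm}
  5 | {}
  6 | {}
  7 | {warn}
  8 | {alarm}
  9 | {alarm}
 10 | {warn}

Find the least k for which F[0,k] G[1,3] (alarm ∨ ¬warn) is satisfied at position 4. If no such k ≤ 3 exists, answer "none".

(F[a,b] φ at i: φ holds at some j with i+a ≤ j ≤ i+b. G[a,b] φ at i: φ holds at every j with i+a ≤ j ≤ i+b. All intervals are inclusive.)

none

Scan j = 4,5,… for G[1,3] (alarm ∨ ¬warn):
  j=4: fails
  j=5: fails
  j=6: fails
  j=7: fails
No j in [4,7] satisfies it → none.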